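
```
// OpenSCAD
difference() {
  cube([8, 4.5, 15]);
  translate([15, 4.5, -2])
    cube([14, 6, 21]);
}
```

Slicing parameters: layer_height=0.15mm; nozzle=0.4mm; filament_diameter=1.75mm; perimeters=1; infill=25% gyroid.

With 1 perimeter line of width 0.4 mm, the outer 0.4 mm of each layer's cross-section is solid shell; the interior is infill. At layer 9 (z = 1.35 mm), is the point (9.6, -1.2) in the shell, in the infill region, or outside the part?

At z = 1.35 mm: the 8×4.5 cube contributes its full rectangle; the 14×6 cube at (15, 4.5) contributes its full rectangle; Taking the first minus the rest: starting from the 8×4.5 cube, the 14×6 cube at (15, 4.5) misses the remaining region (no effect) — 1 connected region. Overall, the cross-section is a single solid region. The nearest boundary edge runs (8.00, 4.50)→(8.00, 0.00); distance from the point to it = 2.00 mm. The point is not inside any of the regions above, so it lies outside the cross-section (2.00 mm from the nearest boundary).

outside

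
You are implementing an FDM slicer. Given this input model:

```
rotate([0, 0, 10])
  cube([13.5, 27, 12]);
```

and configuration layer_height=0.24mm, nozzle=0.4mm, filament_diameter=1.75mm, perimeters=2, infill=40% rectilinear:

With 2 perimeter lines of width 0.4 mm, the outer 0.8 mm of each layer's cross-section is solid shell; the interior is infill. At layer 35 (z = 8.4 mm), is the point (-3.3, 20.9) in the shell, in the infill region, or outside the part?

shell

At z = 8.4 mm: the cube (footprint 13.5×27) is included at this height; (rotated 10° about Z; rotation is an isometry so areas/perimeters/island counts are preserved). Overall, the cross-section is a single solid region. Undo the 10° rotation: the query point maps to (0.379, 21.156) in the un-rotated model frame. The nearest boundary edge runs (0.00, 27.00)→(0.00, 0.00); distance from the point to it = 0.38 mm. The point is inside the cross-section, 0.38 mm from the nearest boundary — within the 0.8 mm shell band (2 × 0.4).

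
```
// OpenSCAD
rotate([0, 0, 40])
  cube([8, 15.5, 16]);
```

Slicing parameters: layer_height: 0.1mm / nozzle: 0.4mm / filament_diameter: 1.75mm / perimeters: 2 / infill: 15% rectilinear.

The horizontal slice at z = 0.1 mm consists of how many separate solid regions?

1

At z = 0.1 mm: the cube (footprint 8×15.5) is included at this height; (whole slice rotated 40° about Z — lengths, areas and connectivity unchanged). The result has 1 disconnected region.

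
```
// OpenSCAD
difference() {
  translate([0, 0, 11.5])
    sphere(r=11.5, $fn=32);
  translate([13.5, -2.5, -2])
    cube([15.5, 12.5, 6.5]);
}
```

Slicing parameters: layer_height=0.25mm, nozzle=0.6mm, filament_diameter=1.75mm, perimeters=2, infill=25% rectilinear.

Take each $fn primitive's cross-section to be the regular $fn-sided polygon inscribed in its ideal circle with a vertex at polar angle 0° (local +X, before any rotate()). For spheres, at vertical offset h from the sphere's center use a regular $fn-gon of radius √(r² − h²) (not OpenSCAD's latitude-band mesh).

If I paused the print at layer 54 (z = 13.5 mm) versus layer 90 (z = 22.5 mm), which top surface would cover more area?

Layer 54 (z = 13.5): the r=11.5 sphere slices to a regular 32-gon of circumradius 11.325 (√(r²−h²) with h=2 from center) (area = (32/2)·11.325²·sin(360°/32) = 400.33 mm²); the cube at (13.5, -2.5) is not intersected at this z (z outside [-2, 4.5]); After the difference (first − rest): none of the subtracted shapes is present at this height, so the r=11.5 sphere is unchanged — area = 400.33 mm². So its area = 400.33 mm². Layer 90 (z = 22.5): the r=11.5 sphere slices to a regular 32-gon of circumradius 3.354 (√(r²−h²) with h=11 from center) (area = (32/2)·3.354²·sin(360°/32) = 35.12 mm²); the cube at (13.5, -2.5) is absent (z outside [-2, 4.5]); Subtracting the remaining from the first: none of the subtracted shapes is present at this height, so the r=11.5 sphere is unchanged — area = 35.12 mm². So its area = 35.12 mm². Layer 54 is larger (400.33 vs 35.12 mm²).

layer 54 (z = 13.5 mm)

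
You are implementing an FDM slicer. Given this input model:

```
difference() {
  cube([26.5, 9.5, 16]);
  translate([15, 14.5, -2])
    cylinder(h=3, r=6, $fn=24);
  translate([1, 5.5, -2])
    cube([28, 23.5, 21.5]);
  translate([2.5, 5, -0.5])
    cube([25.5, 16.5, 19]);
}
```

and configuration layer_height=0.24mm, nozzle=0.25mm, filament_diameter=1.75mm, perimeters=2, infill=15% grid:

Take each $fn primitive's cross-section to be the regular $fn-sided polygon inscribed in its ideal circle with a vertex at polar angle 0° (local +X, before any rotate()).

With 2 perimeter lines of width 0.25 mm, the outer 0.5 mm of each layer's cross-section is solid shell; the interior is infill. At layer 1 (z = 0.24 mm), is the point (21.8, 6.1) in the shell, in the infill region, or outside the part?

outside

At z = 0.24 mm: the 26.5×9.5 cube contributes its full rectangle; the r=6 cylinder at (15, 14.5) gives a regular 24-gon of circumradius 6 (constant along its height); the cube at (1, 5.5) is present — its section is the full 28×23.5 rectangle; the cube at (2.5, 5) is present — its section is the full 25.5×16.5 rectangle; Subtracting the remaining from the first: starting from the 26.5×9.5 cube, the r=6 cylinder at (15, 14.5) partially overlaps it — only the 4.27 mm² overlap (of its 111.81 mm²) is removed, clipping the outline; the 28×23.5 cube at (1, 5.5) partially overlaps it — only the 97.73 mm² overlap (of its 658.00 mm²) is removed, clipping the outline; the 25.5×16.5 cube at (2.5, 5) partially overlaps it — only the 12.00 mm² overlap (of its 420.75 mm²) is removed, clipping the outline — 1 connected region. Overall, the cross-section is a single solid region. The nearest boundary edge runs (2.50, 5.00)→(26.50, 5.00); distance from the point to it = 1.10 mm. The point is not inside any of the regions above, so it lies outside the cross-section (1.10 mm from the nearest boundary).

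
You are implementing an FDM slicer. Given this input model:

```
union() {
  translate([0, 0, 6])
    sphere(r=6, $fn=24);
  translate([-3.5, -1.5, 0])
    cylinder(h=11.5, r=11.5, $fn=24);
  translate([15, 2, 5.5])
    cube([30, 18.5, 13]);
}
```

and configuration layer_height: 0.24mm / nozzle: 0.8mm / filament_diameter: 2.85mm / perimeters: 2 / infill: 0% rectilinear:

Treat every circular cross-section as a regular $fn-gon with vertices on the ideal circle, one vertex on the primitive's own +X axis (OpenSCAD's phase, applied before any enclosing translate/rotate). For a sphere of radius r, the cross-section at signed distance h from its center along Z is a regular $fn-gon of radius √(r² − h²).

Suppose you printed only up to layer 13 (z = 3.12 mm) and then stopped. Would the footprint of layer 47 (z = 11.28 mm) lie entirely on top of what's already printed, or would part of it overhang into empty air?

Compare the two slices. At z = 3.12: the r=6 sphere contributes a regular 24-gon of circumradius √(6²−2.88²) = 5.264 (area = (24/2)·5.264²·sin(360°/24) = 86.05 mm²); the r=11.5 cylinder at (-3.5, -1.5) contributes a regular 24-gon of circumradius 11.5 (area = (24/2)·11.500²·sin(360°/24) = 410.75 mm²); the cube at (15, 2) is absent (z outside [5.5, 18.5]); Merging all regions: the r=6 sphere lies entirely inside the r=11.5 cylinder at (-3.5, -1.5), so the union is just the r=11.5 cylinder at (-3.5, -1.5) — area = 410.75 mm². At z = 11.28: the sphere: section is a regular 24-gon, circumradius = √(r²−h²) = √(6²−5.28²) = 2.850 (area = (24/2)·2.850²·sin(360°/24) = 25.22 mm²); the r=11.5 cylinder at (-3.5, -1.5) gives a regular 24-gon of circumradius 11.5 (constant along its height) (area = (24/2)·11.500²·sin(360°/24) = 410.75 mm²); the 30×18.5 cube at (15, 2) contributes its full rectangle (area 555.00 mm²); Merging all regions: the regions partially overlap — summed areas 990.97 mm² minus the doubly-counted overlap 25.22 mm² gives 965.75 mm² — area = 965.75 mm². Checking containment: at z = 11.28 the cross-section extends beyond the z = 3.12 cross-section by about 555.00 mm².

part overhangs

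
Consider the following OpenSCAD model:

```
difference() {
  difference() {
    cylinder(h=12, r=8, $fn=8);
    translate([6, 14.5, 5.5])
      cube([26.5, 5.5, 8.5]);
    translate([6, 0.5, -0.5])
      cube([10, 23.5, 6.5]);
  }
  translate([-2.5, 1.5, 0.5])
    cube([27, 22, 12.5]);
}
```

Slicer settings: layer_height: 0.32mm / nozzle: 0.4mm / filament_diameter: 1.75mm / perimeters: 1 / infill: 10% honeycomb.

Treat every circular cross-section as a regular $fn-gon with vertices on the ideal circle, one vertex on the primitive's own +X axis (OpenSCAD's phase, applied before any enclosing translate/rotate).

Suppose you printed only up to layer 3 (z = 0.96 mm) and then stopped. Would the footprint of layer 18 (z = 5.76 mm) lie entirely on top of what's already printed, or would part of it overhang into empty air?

entirely on top

Compare the two slices. At z = 0.96: the cylinder: section is a regular 8-gon, circumradius r=8 (area = (8/2)·8.000²·sin(360°/8) = 181.02 mm²); the cube at (6, 14.5) does not reach this height (z outside [5.5, 14]); the cube at (6, 0.5) (footprint 10×23.5) is included at this height (area 235.00 mm²); After the difference (first − rest): starting from the r=8 cylinder (181.02 mm²), the 10×23.5 cube at (6, 0.5) partially overlaps it — only the 3.88 mm² overlap (of its 235.00 mm²) is removed, clipping the outline — area = 177.14 mm²; the cube at (-2.5, 1.5) (footprint 27×22) is included at this height (area 594.00 mm²); Subtracting the remaining from the first: starting from the result so far (177.14 mm²), the 27×22 cube at (-2.5, 1.5) partially overlaps it — only the 46.38 mm² overlap (of its 594.00 mm²) is removed, clipping the outline — area = 130.76 mm². At z = 5.76: the r=8 cylinder gives a regular 8-gon of circumradius 8 (constant along its height) (area = (8/2)·8.000²·sin(360°/8) = 181.02 mm²); the cube at (6, 14.5) (footprint 26.5×5.5) is included at this height (area 145.75 mm²); the cube at (6, 0.5) is present — its section is the full 10×23.5 rectangle (area 235.00 mm²); After the difference (first − rest): starting from the r=8 cylinder (181.02 mm²), the 26.5×5.5 cube at (6, 14.5) misses the remaining region (no effect); the 10×23.5 cube at (6, 0.5) partially overlaps it — only the 3.88 mm² overlap (of its 235.00 mm²) is removed, clipping the outline — area = 177.14 mm²; the cube at (-2.5, 1.5) (footprint 27×22) is included at this height (area 594.00 mm²); Taking the first minus the rest: starting from that combined region (177.14 mm²), the 27×22 cube at (-2.5, 1.5) partially overlaps it — only the 46.38 mm² overlap (of its 594.00 mm²) is removed, clipping the outline — area = 130.76 mm². Checking containment: the cross-section at z = 5.76 is a subset of the cross-section at z = 0.96.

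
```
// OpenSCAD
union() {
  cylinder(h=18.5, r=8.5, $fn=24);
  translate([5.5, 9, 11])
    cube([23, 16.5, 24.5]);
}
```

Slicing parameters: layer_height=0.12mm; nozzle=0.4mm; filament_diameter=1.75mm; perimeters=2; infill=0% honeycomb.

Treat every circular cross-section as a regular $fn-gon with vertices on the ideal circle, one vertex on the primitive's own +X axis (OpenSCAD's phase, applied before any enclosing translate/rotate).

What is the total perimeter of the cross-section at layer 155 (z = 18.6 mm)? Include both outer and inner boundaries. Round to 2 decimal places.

At z = 18.6 mm: the cylinder does not reach this height (z outside [0, 18.5]); the cube at (5.5, 9) is present — its section is the full 23×16.5 rectangle (perimeter 79.00 mm); Merging all regions: only the 23×16.5 cube at (5.5, 9) is present, so the union is just that shape — boundary = 79.00 mm. Overall, the cross-section is a single solid region. Total boundary length (outer) = 79.00 mm.

79.00 mm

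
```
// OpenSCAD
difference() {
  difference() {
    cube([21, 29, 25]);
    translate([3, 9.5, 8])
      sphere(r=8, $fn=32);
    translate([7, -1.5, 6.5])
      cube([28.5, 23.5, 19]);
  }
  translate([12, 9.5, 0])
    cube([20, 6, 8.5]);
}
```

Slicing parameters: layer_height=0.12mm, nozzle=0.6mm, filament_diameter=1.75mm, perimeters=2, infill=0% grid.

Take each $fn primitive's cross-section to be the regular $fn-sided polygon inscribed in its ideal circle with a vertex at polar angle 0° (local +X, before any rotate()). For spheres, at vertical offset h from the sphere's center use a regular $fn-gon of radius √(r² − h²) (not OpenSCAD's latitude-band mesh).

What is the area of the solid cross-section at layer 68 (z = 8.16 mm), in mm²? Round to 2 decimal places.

At z = 8.16 mm: the 21×29 cube contributes its full rectangle (area 609.00 mm²); the sphere at (3, 9.5): section is a regular 32-gon, circumradius = √(r²−h²) = √(8²−0.16²) = 7.998 (area = (32/2)·7.998²·sin(360°/32) = 199.69 mm²); the 28.5×23.5 cube at (7, -1.5) contributes its full rectangle (area 669.75 mm²); After the difference (first − rest): starting from the 21×29 cube (609.00 mm²), the r=8 sphere at (3, 9.5) partially overlaps it — only the 146.53 mm² overlap (of its 199.69 mm²) is removed, clipping the outline; the 28.5×23.5 cube at (7, -1.5) partially overlaps it — only the 269.14 mm² overlap (of its 669.75 mm²) is removed, clipping the outline — area = 193.33 mm²; the cube at (12, 9.5) is present — its section is the full 20×6 rectangle (area 120.00 mm²); Taking the first minus the rest: starting from the result so far (193.33 mm²), the 20×6 cube at (12, 9.5) misses the remaining region (no effect) — area = 193.33 mm². Overall, the cross-section has 2 separate islands. Net area = 193.33 mm².

193.33 mm²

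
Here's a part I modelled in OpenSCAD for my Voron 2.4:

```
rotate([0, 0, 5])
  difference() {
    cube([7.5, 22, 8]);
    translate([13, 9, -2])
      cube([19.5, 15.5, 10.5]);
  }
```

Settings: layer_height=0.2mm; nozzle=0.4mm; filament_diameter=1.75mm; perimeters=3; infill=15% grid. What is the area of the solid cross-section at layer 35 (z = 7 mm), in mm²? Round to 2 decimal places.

At z = 7 mm: the cube is present — its section is the full 7.5×22 rectangle (area 165.00 mm²); the cube at (13, 9) (footprint 19.5×15.5) is included at this height (area 302.25 mm²); Taking the first minus the rest: starting from the 7.5×22 cube (165.00 mm²), the 19.5×15.5 cube at (13, 9) misses the remaining region (no effect) — area = 165.00 mm²; (rotated 5° about Z; rotation is an isometry so areas/perimeters/island counts are preserved). Overall, the cross-section is a single solid region. Net area = 165.00 mm².

165.00 mm²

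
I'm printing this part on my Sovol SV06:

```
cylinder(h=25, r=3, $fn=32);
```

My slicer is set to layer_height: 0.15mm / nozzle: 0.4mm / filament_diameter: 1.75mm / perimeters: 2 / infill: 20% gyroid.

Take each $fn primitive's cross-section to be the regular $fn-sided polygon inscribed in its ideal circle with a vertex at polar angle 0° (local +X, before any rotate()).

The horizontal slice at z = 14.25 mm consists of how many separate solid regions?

1

At z = 14.25 mm: the r=3 cylinder contributes a regular 32-gon of circumradius 3. The result has 1 disconnected region.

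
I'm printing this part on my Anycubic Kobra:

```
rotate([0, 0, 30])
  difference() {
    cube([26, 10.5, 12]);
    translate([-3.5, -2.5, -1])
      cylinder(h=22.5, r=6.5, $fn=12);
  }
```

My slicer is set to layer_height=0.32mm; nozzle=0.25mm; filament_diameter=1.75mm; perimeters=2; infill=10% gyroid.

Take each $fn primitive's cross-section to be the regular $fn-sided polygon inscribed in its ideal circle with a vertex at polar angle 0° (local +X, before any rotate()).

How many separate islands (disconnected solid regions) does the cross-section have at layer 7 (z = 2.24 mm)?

1

At z = 2.24 mm: the cube (footprint 26×10.5) is included at this height; the r=6.5 cylinder at (-3.5, -2.5) contributes a regular 12-gon of circumradius 6.5; Subtracting the remaining from the first: starting from the 26×10.5 cube, the r=6.5 cylinder at (-3.5, -2.5) partially overlaps it — only the 3.94 mm² overlap (of its 126.75 mm²) is removed, clipping the outline — 1 connected region; (rotated 30° about Z; rotation is an isometry so areas/perimeters/island counts are preserved). Overall, the cross-section is a single solid region. Island count = 1.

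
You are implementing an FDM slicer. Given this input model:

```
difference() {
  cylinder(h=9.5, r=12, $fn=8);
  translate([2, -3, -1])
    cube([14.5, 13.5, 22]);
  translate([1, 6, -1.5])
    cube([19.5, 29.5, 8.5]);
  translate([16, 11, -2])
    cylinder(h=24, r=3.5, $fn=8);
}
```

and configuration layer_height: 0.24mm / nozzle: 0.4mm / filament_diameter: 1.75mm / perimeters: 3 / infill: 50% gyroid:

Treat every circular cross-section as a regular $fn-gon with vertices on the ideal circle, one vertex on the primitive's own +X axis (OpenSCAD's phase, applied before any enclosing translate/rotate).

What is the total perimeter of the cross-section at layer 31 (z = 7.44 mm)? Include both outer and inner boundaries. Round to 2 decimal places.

79.66 mm

At z = 7.44 mm: the r=12 cylinder contributes a regular 8-gon of circumradius 12 (perimeter = 2·8·12.000·sin(180°/8) = 73.48 mm); the 14.5×13.5 cube at (2, -3) contributes its full rectangle (perimeter 56.00 mm); the cube at (1, 6) is not intersected at this z (z outside [-1.5, 7]); the r=3.5 cylinder at (16, 11) gives a regular 8-gon of circumradius 3.5 (constant along its height) (perimeter = 2·8·3.500·sin(180°/8) = 21.43 mm); Taking the first minus the rest: starting from the r=12 cylinder, the 14.5×13.5 cube at (2, -3) partially overlaps it — only the 106.24 mm² overlap (of its 195.75 mm²) is removed, clipping the outline; the r=3.5 cylinder at (16, 11) misses the remaining region (no effect) — boundary = 79.66 mm. Overall, the cross-section is a single solid region. Total boundary length (outer) = 79.66 mm.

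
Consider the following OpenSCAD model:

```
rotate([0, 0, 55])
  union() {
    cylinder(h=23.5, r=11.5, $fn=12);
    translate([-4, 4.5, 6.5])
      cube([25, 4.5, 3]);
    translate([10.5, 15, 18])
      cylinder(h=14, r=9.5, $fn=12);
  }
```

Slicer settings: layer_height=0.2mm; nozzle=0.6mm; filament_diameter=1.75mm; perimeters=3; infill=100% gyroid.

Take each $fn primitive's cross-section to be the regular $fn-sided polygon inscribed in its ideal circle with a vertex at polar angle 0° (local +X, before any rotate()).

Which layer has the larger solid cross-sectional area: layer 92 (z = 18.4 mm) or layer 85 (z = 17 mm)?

Layer 92 (z = 18.4): the r=11.5 cylinder gives a regular 12-gon of circumradius 11.5 (constant along its height) (area = (12/2)·11.500²·sin(360°/12) = 396.75 mm²); the cube at (-4, 4.5) is not intersected at this z (z outside [6.5, 9.5]); the cylinder at (10.5, 15): section is a regular 12-gon, circumradius r=9.5 (area = (12/2)·9.500²·sin(360°/12) = 270.75 mm²); Combining (union): the regions partially overlap — summed areas 667.50 mm² minus the doubly-counted overlap 13.64 mm² gives 653.86 mm² — area = 653.86 mm²; (whole slice rotated 55° about Z — lengths, areas and connectivity unchanged). So its area = 653.86 mm². Layer 85 (z = 17): the cylinder: section is a regular 12-gon, circumradius r=11.5 (area = (12/2)·11.500²·sin(360°/12) = 396.75 mm²); the cube at (-4, 4.5) does not reach this height (z outside [6.5, 9.5]); the cylinder at (10.5, 15) is not intersected at this z (z outside [18, 32]); Combining (union): only the r=11.5 cylinder is present, so the union is just that shape — area = 396.75 mm²; (rotated 55° about Z; rotation is an isometry so areas/perimeters/island counts are preserved). So its area = 396.75 mm². Layer 92 is larger (653.86 vs 396.75 mm²).

layer 92 (z = 18.4 mm)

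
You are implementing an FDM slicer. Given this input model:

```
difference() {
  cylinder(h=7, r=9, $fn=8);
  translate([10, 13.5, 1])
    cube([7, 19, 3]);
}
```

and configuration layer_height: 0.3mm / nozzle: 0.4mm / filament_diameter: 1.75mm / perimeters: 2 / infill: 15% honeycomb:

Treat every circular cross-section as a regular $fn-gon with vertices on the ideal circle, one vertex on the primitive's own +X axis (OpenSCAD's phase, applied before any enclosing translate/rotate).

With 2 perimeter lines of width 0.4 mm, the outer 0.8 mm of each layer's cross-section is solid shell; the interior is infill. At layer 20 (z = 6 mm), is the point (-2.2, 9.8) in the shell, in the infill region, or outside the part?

outside

At z = 6 mm: the r=9 cylinder contributes a regular 8-gon of circumradius 9; the cube at (10, 13.5) is not intersected at this z (z outside [1, 4]); After the difference (first − rest): none of the subtracted shapes is present at this height, so the r=9 cylinder is unchanged — 1 connected region. Overall, the cross-section is a single solid region. The nearest boundary edge runs (0.00, 9.00)→(-6.36, 6.36); distance from the point to it = 1.58 mm. The point is not inside any of the regions above, so it lies outside the cross-section (1.58 mm from the nearest boundary).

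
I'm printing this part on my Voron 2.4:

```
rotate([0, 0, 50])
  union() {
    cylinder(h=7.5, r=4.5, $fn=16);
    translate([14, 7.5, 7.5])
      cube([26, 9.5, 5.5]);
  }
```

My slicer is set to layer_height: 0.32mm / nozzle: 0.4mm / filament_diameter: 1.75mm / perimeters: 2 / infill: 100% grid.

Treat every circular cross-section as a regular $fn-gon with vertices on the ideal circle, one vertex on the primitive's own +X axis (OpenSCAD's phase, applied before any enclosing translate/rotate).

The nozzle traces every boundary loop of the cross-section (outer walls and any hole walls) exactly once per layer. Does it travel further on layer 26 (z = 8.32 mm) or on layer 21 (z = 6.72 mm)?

Layer 26 (z = 8.32): the cylinder does not reach this height (z outside [0, 7.5]); the 26×9.5 cube at (14, 7.5) contributes its full rectangle (perimeter 71.00 mm); Combining (union): only the 26×9.5 cube at (14, 7.5) is present, so the union is just that shape — boundary = 71.00 mm; (whole slice rotated 50° about Z — lengths, areas and connectivity unchanged). So its perimeter = 71.00 mm. Layer 21 (z = 6.72): the r=4.5 cylinder gives a regular 16-gon of circumradius 4.5 (constant along its height) (perimeter = 2·16·4.500·sin(180°/16) = 28.09 mm); the cube at (14, 7.5) is absent (z outside [7.5, 13]); Taking the union: only the r=4.5 cylinder is present, so the union is just that shape — boundary = 28.09 mm; (whole slice rotated 50° about Z — lengths, areas and connectivity unchanged). So its perimeter = 28.09 mm. Layer 26 is larger (71.00 vs 28.09 mm).

layer 26 (z = 8.32 mm)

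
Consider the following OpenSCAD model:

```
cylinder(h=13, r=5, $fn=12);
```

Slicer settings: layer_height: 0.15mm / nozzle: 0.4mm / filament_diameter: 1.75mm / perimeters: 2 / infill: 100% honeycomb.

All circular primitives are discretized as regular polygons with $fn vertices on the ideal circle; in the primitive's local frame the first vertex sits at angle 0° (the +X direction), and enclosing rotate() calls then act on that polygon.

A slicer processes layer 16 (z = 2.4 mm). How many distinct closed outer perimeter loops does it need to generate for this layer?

At z = 2.4 mm: the r=5 cylinder gives a regular 12-gon of circumradius 5 (constant along its height). The result has 1 disconnected region.

1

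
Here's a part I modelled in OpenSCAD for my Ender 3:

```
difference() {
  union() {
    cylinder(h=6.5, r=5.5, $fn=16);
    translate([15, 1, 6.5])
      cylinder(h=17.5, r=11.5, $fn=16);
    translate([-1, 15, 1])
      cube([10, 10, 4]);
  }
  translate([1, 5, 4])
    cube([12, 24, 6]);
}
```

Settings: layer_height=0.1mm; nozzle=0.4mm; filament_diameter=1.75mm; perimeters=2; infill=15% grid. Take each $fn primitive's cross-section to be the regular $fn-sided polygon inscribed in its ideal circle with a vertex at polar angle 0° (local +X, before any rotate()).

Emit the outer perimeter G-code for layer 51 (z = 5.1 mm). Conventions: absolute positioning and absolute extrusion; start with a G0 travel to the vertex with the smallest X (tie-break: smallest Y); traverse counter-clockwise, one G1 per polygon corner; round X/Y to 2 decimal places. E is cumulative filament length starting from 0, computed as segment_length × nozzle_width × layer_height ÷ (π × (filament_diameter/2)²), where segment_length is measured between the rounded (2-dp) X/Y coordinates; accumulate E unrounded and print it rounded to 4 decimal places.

At z = 5.1 mm: the cylinder: section is a regular 16-gon, circumradius r=5.5; the cylinder at (15, 1) does not reach this height (z outside [6.5, 24]); the cube at (-1, 15) is absent (z outside [1, 5]); Merging all regions: only the r=5.5 cylinder is present, so the union is just that shape — 1 connected region; the cube at (1, 5) (footprint 12×24) is included at this height; After the difference (first − rest): starting from the result so far, the 12×24 cube at (1, 5) partially overlaps it — only the 0.22 mm² overlap (of its 288.00 mm²) is removed, clipping the outline — 1 connected region. The outline is a single polygon with 18 vertices. Extrusion per mm of travel: 0.4 × 0.1 / (π × 0.875²) = 0.016630. Accumulating E over each segment gives final E = 0.5751.

G0 X-5.50 Y0.00 Z5.10
G1 X-5.08 Y-2.10 E0.0356
G1 X-3.89 Y-3.89 E0.0714
G1 X-2.10 Y-5.08 E0.1071
G1 X0.00 Y-5.50 E0.1427
G1 X2.10 Y-5.08 E0.1783
G1 X3.89 Y-3.89 E0.2141
G1 X5.08 Y-2.10 E0.2498
G1 X5.50 Y0.00 E0.2854
G1 X5.08 Y2.10 E0.3211
G1 X3.89 Y3.89 E0.3568
G1 X2.23 Y5.00 E0.3900
G1 X1.00 Y5.00 E0.4105
G1 X1.00 Y5.30 E0.4155
G1 X0.00 Y5.50 E0.4324
G1 X-2.10 Y5.08 E0.4680
G1 X-3.89 Y3.89 E0.5038
G1 X-5.08 Y2.10 E0.5395
G1 X-5.50 Y0.00 E0.5751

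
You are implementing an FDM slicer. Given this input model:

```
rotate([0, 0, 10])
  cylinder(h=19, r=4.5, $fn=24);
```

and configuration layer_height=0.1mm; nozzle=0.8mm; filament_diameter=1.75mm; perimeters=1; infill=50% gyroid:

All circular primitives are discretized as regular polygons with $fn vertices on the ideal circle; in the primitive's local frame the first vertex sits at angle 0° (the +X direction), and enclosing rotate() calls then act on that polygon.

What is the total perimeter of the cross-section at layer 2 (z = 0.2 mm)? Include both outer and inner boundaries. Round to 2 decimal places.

28.19 mm

At z = 0.2 mm: the cylinder: section is a regular 24-gon, circumradius r=4.5 (perimeter = 2·24·4.500·sin(180°/24) = 28.19 mm); (whole slice rotated 10° about Z — lengths, areas and connectivity unchanged). Overall, the cross-section is a single solid region. Total boundary length (outer) = 28.19 mm.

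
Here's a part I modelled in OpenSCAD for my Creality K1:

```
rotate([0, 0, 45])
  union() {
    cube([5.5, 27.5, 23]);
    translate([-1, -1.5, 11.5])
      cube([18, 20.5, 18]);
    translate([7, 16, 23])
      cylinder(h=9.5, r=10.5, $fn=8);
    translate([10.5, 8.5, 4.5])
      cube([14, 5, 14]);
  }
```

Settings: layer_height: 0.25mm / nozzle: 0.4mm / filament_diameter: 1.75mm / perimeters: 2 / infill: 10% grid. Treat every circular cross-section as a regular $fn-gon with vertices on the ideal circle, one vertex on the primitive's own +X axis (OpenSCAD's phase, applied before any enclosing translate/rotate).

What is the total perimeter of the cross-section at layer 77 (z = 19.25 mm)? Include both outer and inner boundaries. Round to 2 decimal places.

At z = 19.25 mm: the 5.5×27.5 cube contributes its full rectangle (perimeter 66.00 mm); the 18×20.5 cube at (-1, -1.5) contributes its full rectangle (perimeter 77.00 mm); the cylinder at (7, 16) is not intersected at this z (z outside [23, 32.5]); the cube at (10.5, 8.5) is absent (z outside [4.5, 18.5]); Taking the union: the regions partially overlap (shared area 104.50 mm²), so the edge portions inside another operand are dropped and the merged outline is re-measured after clipping — boundary = 94.00 mm; (rotated 45° about Z; rotation is an isometry so areas/perimeters/island counts are preserved). Overall, the cross-section is a single solid region. Total boundary length (outer) = 94.00 mm.

94.00 mm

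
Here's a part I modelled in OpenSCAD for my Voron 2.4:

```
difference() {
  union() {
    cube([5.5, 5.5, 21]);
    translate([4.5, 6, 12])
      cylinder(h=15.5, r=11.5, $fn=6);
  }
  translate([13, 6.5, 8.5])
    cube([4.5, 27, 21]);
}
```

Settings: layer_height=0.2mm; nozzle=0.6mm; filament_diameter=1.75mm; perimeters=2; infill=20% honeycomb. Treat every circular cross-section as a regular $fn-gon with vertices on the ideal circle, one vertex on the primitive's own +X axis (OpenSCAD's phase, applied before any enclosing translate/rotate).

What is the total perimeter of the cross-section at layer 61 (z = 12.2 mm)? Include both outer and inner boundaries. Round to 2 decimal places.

At z = 12.2 mm: the 5.5×5.5 cube contributes its full rectangle (perimeter 22.00 mm); the r=11.5 cylinder at (4.5, 6) contributes a regular 6-gon of circumradius 11.5 (perimeter = 2·6·11.500·sin(180°/6) = 69.00 mm); Combining (union): the 5.5×5.5 cube lies entirely inside the r=11.5 cylinder at (4.5, 6), so the union is just the r=11.5 cylinder at (4.5, 6) — boundary = 69.00 mm; the cube at (13, 6.5) is present — its section is the full 4.5×27 rectangle (perimeter 63.00 mm); Taking the first minus the rest: starting from the result so far, the 4.5×27 cube at (13, 6.5) partially overlaps it — only the 6.37 mm² overlap (of its 121.50 mm²) is removed, clipping the outline — boundary = 70.98 mm. Overall, the cross-section is a single solid region. Total boundary length (outer) = 70.98 mm.

70.98 mm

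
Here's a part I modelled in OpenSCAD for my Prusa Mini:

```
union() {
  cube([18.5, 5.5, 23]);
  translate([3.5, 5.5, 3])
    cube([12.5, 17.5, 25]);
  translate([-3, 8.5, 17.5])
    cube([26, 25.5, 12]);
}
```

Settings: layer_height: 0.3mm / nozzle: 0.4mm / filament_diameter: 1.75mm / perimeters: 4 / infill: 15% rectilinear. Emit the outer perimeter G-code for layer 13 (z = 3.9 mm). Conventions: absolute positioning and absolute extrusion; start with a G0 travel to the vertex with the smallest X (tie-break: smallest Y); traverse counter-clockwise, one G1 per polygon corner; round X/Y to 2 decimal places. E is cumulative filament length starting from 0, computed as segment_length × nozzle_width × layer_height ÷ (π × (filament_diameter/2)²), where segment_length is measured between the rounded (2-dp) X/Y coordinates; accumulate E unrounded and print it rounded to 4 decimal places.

G0 X0.00 Y0.00 Z3.90
G1 X18.50 Y0.00 E0.9230
G1 X18.50 Y5.50 E1.1974
G1 X16.00 Y5.50 E1.3221
G1 X16.00 Y23.00 E2.1952
G1 X3.50 Y23.00 E2.8188
G1 X3.50 Y5.50 E3.6919
G1 X0.00 Y5.50 E3.8665
G1 X0.00 Y0.00 E4.1409

At z = 3.9 mm: the 18.5×5.5 cube contributes its full rectangle; the cube at (3.5, 5.5) is present — its section is the full 12.5×17.5 rectangle; the cube at (-3, 8.5) is not intersected at this z (z outside [17.5, 29.5]); Combining (union): the 2 present regions share edge segments without overlapping in area, so areas simply add but the touching pieces fuse into one outline (the shared edge portions become interior and drop out of the boundary) — 1 connected region. The outline is a single polygon with 8 vertices. Extrusion per mm of travel: 0.4 × 0.3 / (π × 0.875²) = 0.049890. Accumulating E over each segment gives final E = 4.1409.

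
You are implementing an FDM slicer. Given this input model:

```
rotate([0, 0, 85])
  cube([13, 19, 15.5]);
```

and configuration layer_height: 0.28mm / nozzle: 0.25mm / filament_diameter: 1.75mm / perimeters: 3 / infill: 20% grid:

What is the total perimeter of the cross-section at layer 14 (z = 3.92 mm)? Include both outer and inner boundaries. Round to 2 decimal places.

At z = 3.92 mm: the 13×19 cube contributes its full rectangle (perimeter 64.00 mm); (whole slice rotated 85° about Z — lengths, areas and connectivity unchanged). Overall, the cross-section is a single solid region. Total boundary length (outer) = 64.00 mm.

64.00 mm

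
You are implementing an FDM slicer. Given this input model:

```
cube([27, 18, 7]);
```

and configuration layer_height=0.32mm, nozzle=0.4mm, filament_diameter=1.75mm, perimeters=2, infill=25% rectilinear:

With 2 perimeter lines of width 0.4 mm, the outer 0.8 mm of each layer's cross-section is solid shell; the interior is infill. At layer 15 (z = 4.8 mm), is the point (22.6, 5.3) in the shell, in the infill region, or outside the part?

infill

At z = 4.8 mm: the 27×18 cube contributes its full rectangle. Overall, the cross-section is a single solid region. The nearest boundary edge runs (27.00, 0.00)→(27.00, 18.00); distance from the point to it = 4.40 mm. The point is inside the cross-section and 4.40 mm from the nearest boundary — more than the 0.8 mm shell width (2 × 0.4), so it's in the infill interior.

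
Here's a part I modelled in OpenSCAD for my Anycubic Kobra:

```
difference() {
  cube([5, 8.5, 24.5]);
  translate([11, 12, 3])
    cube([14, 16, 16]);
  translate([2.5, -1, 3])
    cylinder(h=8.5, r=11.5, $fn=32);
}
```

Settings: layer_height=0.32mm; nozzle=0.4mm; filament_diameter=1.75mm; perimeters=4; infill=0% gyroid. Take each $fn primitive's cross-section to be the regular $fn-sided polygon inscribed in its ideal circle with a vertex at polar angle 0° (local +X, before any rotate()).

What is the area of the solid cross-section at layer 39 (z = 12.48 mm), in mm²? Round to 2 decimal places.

42.50 mm²

At z = 12.48 mm: the cube (footprint 5×8.5) is included at this height (area 42.50 mm²); the cube at (11, 12) (footprint 14×16) is included at this height (area 224.00 mm²); the cylinder at (2.5, -1) is not intersected at this z (z outside [3, 11.5]); Taking the first minus the rest: starting from the 5×8.5 cube (42.50 mm²), the 14×16 cube at (11, 12) misses the remaining region (no effect) — area = 42.50 mm². Overall, the cross-section is a single solid region. Net area = 42.50 mm².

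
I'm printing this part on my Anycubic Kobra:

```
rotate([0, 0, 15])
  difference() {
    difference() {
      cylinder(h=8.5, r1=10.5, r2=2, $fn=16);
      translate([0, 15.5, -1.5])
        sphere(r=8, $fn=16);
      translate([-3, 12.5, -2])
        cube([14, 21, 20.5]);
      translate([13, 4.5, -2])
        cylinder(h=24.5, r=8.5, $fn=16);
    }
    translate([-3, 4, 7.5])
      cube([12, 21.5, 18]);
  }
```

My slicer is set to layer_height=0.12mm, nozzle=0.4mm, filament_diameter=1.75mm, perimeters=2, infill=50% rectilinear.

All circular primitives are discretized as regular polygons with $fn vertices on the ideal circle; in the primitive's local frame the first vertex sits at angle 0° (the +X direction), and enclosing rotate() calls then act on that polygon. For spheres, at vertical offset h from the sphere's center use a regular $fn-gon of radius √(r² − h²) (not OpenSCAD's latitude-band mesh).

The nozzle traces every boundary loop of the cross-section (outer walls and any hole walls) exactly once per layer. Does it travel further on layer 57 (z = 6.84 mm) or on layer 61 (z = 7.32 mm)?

layer 57 (z = 6.84 mm)

Layer 57 (z = 6.84): the cone (r1=10.5→r2=2) has section circumradius 3.660 here — a regular 16-gon (perimeter = 2·16·3.660·sin(180°/16) = 22.85 mm); the sphere at (0, 15.5) is not intersected at this z (|z−center|=8.340 > r=8); the cube at (-3, 12.5) is present — its section is the full 14×21 rectangle (perimeter 70.00 mm); the r=8.5 cylinder at (13, 4.5) contributes a regular 16-gon of circumradius 8.5 (perimeter = 2·16·8.500·sin(180°/16) = 53.06 mm); Taking the first minus the rest: starting from the cone, the 14×21 cube at (-3, 12.5) misses the remaining region (no effect); the r=8.5 cylinder at (13, 4.5) misses the remaining region (no effect) — boundary = 22.85 mm; the cube at (-3, 4) is not intersected at this z (z outside [7.5, 25.5]); After the difference (first − rest): none of the subtracted shapes is present at this height, so that combined region is unchanged — boundary = 22.85 mm; (rotated 15° about Z; rotation is an isometry so areas/perimeters/island counts are preserved). So its perimeter = 22.85 mm. Layer 61 (z = 7.32): the cone contributes a regular 16-gon of circumradius 3.180 (interpolated between r1=10.5 and r2=2 at t=0.861) (perimeter = 2·16·3.180·sin(180°/16) = 19.85 mm); the sphere at (0, 15.5) does not reach this height (|z−center|=8.820 > r=8); the 14×21 cube at (-3, 12.5) contributes its full rectangle (perimeter 70.00 mm); the r=8.5 cylinder at (13, 4.5) contributes a regular 16-gon of circumradius 8.5 (perimeter = 2·16·8.500·sin(180°/16) = 53.06 mm); After the difference (first − rest): starting from the cone, the 14×21 cube at (-3, 12.5) misses the remaining region (no effect); the r=8.5 cylinder at (13, 4.5) misses the remaining region (no effect) — boundary = 19.85 mm; the cube at (-3, 4) is absent (z outside [7.5, 25.5]); Subtracting the remaining from the first: none of the subtracted shapes is present at this height, so that combined region is unchanged — boundary = 19.85 mm; (whole slice rotated 15° about Z — lengths, areas and connectivity unchanged). So its perimeter = 19.85 mm. Layer 57 is larger (22.85 vs 19.85 mm).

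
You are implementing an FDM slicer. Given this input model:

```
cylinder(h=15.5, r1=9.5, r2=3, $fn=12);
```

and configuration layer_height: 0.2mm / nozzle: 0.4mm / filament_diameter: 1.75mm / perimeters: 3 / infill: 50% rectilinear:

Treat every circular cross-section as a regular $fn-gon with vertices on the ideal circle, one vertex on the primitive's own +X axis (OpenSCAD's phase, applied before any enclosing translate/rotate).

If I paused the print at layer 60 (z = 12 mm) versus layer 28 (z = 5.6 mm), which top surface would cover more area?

Layer 60 (z = 12): the cone: at t=0.774 of its height the radius interpolates to r₁+(r₂−r₁)t = 4.468, giving a regular 12-gon of that circumradius (area = (12/2)·4.468²·sin(360°/12) = 59.88 mm²). So its area = 59.88 mm². Layer 28 (z = 5.6): the cone contributes a regular 12-gon of circumradius 7.152 (interpolated between r1=9.5 and r2=3 at t=0.361) (area = (12/2)·7.152²·sin(360°/12) = 153.44 mm²). So its area = 153.44 mm². Layer 28 is larger (153.44 vs 59.88 mm²).

layer 28 (z = 5.6 mm)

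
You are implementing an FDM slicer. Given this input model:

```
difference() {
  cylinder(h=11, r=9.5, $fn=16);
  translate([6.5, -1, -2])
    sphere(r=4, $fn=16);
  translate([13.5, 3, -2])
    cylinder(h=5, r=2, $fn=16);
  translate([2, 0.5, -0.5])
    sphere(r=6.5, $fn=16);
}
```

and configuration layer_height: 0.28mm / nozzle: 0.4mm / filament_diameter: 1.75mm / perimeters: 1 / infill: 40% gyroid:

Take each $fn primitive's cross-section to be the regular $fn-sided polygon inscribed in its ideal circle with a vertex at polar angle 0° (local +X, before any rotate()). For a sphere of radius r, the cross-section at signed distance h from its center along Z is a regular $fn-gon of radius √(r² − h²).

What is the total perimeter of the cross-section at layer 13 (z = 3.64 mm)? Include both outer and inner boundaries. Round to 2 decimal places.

90.59 mm

At z = 3.64 mm: the cylinder: section is a regular 16-gon, circumradius r=9.5 (perimeter = 2·16·9.500·sin(180°/16) = 59.31 mm); the sphere at (6.5, -1) is absent (|z−center|=5.640 > r=4); the cylinder at (13.5, 3) is absent (z outside [-2, 3]); the sphere at (2, 0.5): section is a regular 16-gon, circumradius = √(r²−h²) = √(6.5²−4.14²) = 5.011 (perimeter = 2·16·5.011·sin(180°/16) = 31.28 mm); After the difference (first − rest): starting from the r=9.5 cylinder, the r=6.5 sphere at (2, 0.5) lies wholly inside it (removes its full 76.87 mm² and its 31.28 mm outline becomes a hole wall) — boundary (outer + 1 inner loop) = 90.59 mm. Overall, the cross-section is one region with 1 hole. Total boundary length (outer + inner) = 90.59 mm.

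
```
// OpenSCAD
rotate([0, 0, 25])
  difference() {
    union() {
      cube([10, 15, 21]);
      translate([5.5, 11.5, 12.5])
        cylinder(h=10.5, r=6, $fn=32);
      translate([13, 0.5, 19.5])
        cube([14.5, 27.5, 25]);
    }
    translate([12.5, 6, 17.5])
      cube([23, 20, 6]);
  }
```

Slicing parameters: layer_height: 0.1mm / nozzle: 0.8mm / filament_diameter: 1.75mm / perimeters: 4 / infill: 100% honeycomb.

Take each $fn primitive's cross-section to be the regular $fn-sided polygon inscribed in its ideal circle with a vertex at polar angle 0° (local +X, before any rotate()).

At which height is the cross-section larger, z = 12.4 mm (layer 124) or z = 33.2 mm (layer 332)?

layer 332 (z = 33.2 mm)

Layer 124 (z = 12.4): the 10×15 cube contributes its full rectangle (area 150.00 mm²); the cylinder at (5.5, 11.5) does not reach this height (z outside [12.5, 23]); the cube at (13, 0.5) does not reach this height (z outside [19.5, 44.5]); Combining (union): only the 10×15 cube is present, so the union is just that shape — area = 150.00 mm²; the cube at (12.5, 6) is absent (z outside [17.5, 23.5]); Subtracting the remaining from the first: none of the subtracted shapes is present at this height, so the result so far is unchanged — area = 150.00 mm²; (rotated 25° about Z; rotation is an isometry so areas/perimeters/island counts are preserved). So its area = 150.00 mm². Layer 332 (z = 33.2): the cube is not intersected at this z (z outside [0, 21]); the cylinder at (5.5, 11.5) is not intersected at this z (z outside [12.5, 23]); the cube at (13, 0.5) (footprint 14.5×27.5) is included at this height (area 398.75 mm²); Combining (union): only the 14.5×27.5 cube at (13, 0.5) is present, so the union is just that shape — area = 398.75 mm²; the cube at (12.5, 6) is absent (z outside [17.5, 23.5]); After the difference (first − rest): none of the subtracted shapes is present at this height, so the result so far is unchanged — area = 398.75 mm²; (rotated 25° about Z; rotation is an isometry so areas/perimeters/island counts are preserved). So its area = 398.75 mm². Layer 332 is larger (398.75 vs 150.00 mm²).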